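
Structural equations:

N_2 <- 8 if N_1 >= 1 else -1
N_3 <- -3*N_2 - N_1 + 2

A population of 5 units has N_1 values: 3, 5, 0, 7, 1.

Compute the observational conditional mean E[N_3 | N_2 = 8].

-26

Conditioning on N_2=8 selects the 4 unit(s) with N_1 ∈ {3, 5, 7, 1}. Their N_3 values: -25, -27, -29, -23. Mean = -26.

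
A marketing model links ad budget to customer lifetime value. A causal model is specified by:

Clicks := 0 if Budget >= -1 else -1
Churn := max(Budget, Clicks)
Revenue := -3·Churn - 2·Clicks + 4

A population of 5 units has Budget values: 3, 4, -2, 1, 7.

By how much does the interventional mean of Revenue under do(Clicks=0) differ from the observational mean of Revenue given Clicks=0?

Every unit gets Clicks=0 under the intervention. Revenue values become -5, -8, 4, 1, -17; E[Revenue|do(Clicks=0)] = -5.
Conditioning on Clicks=0 selects the 4 unit(s) with Budget ∈ {3, 4, 1, 7}. Their Revenue values: -5, -8, 1, -17. Mean = -7.25.
Difference = -5 − (-7.25) = 2.25.

2.25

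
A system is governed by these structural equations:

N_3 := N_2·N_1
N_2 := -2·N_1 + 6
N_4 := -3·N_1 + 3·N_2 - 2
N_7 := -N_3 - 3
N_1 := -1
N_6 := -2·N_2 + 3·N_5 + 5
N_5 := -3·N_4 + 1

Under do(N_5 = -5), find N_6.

The intervention breaks the incoming arrows to N_5: N_5 := -3·N_4 + 1 no longer applies, and N_5 = -5.
N_2 = -2·N_1 + 6  [with N_1=-1]  = 8
N_6 = -2·N_2 + 3·N_5 + 5  [with N_2=8, N_5=-5]  = -26

-26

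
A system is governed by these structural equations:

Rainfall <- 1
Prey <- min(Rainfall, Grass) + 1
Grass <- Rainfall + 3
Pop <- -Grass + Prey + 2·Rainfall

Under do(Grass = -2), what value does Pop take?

Under do(Grass=-2), the mechanism Grass <- Rainfall + 3 is discarded; Grass is fixed at -2.
Prey = min(Rainfall, Grass) + 1  [with Rainfall=1, Grass=-2]  = -1
Pop = -Grass + Prey + 2·Rainfall  [with Grass=-2, Prey=-1, Rainfall=1]  = 3

3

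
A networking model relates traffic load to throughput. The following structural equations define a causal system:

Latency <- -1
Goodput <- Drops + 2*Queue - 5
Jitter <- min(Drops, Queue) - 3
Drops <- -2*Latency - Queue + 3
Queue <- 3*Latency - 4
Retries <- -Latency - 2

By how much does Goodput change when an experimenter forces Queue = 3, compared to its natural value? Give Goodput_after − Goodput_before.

Under do(Queue=3), the mechanism Queue <- 3*Latency - 4 is discarded; Queue is fixed at 3.
Drops = -2*Latency - Queue + 3  [with Latency=-1, Queue=3]  = 2
Goodput = Drops + 2*Queue - 5  [with Drops=2, Queue=3]  = 3
Without intervention: Queue = 3*Latency - 4  [with Latency=-1]  = -7; Drops = -2*Latency - Queue + 3  [with Latency=-1, Queue=-7]  = 12; Goodput = Drops + 2*Queue - 5  [with Drops=12, Queue=-7]  = -7.
Change = 3 − (-7) = 10.

10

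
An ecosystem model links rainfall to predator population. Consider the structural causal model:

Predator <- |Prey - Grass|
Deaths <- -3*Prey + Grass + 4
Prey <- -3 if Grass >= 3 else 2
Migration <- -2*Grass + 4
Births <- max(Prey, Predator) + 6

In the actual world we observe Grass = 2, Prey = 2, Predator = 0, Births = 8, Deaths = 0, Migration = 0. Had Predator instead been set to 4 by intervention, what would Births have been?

The intervention breaks the incoming arrows to Predator: Predator <- |Prey - Grass| no longer applies, and Predator = 4.
Prey = -3 if Grass >= 3 else 2  [with Grass=2]  = 2
Births = max(Prey, Predator) + 6  [with Prey=2, Predator=4]  = 10

10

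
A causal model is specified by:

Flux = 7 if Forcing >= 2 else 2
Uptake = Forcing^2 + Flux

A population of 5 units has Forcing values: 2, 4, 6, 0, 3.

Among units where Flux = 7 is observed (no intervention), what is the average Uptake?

E[Uptake|Flux=7] averages over only the 4 units with Flux=7 (Forcing = 2, 4, 6, 3): Uptake = 11, 23, 43, 16, mean 23.25.

23.25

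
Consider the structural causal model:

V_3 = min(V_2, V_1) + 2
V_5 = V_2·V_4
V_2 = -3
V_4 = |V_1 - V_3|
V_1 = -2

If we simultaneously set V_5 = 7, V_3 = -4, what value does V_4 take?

Under do(V_5 = 7, V_3 = -4), each intervened variable's structural equation is replaced by its fixed value.
V_4 = |V_1 - V_3|  [with V_1=-2, V_3=-4]  = 2

2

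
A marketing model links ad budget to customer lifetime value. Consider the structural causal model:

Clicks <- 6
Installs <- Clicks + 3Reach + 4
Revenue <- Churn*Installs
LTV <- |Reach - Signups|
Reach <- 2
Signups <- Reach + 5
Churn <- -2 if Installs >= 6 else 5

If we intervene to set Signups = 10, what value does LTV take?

8

The intervention breaks the incoming arrows to Signups: Signups <- Reach + 5 no longer applies, and Signups = 10.
LTV = |Reach - Signups|  [with Reach=2, Signups=10]  = 8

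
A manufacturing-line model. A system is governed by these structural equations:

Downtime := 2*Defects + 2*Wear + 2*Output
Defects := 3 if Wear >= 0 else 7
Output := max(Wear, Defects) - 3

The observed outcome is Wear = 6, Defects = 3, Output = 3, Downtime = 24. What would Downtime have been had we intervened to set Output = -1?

16

The intervention breaks the incoming arrows to Output: Output := max(Wear, Defects) - 3 no longer applies, and Output = -1.
Defects = 3 if Wear >= 0 else 7  [with Wear=6]  = 3
Downtime = 2*Defects + 2*Wear + 2*Output  [with Defects=3, Wear=6, Output=-1]  = 16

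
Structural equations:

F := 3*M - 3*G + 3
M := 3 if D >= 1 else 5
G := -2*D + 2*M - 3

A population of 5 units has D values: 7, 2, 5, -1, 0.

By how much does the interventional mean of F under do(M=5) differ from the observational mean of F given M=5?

18.6

Every unit gets M=5 under the intervention. F values become 39, 9, 27, -9, -3; E[F|do(M=5)] = 12.6.
E[F|M=5] averages over only the 2 units with M=5 (D = -1, 0): F = -9, -3, mean -6.
Difference = 12.6 − (-6) = 18.6.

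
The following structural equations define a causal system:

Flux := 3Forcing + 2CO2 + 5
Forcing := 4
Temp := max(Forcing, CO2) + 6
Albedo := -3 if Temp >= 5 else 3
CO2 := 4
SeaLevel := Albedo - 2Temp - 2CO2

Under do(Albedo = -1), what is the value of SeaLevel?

-29

Intervening sets Albedo = -1 and removes its equation (Albedo := -3 if Temp >= 5 else 3).
Temp = max(Forcing, CO2) + 6  [with Forcing=4, CO2=4]  = 10
SeaLevel = Albedo - 2Temp - 2CO2  [with Albedo=-1, Temp=10, CO2=4]  = -29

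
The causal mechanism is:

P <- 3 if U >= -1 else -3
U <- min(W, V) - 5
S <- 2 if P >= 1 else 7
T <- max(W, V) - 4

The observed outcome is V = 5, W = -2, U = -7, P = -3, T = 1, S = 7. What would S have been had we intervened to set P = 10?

2

Under do(P=10), the mechanism P <- 3 if U >= -1 else -3 is discarded; P is fixed at 10.
S = 2 if P >= 1 else 7  [with P=10]  = 2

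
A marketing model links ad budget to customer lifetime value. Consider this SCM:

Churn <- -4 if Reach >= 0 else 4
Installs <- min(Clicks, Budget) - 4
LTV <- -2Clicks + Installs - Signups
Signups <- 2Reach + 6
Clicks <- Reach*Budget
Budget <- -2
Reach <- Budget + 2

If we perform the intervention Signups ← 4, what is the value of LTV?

Under do(Signups=4), the mechanism Signups <- 2Reach + 6 is discarded; Signups is fixed at 4.
Reach = Budget + 2  [with Budget=-2]  = 0
Clicks = Reach*Budget  [with Reach=0, Budget=-2]  = 0
Installs = min(Clicks, Budget) - 4  [with Clicks=0, Budget=-2]  = -6
LTV = -2Clicks + Installs - Signups  [with Clicks=0, Installs=-6, Signups=4]  = -10

-10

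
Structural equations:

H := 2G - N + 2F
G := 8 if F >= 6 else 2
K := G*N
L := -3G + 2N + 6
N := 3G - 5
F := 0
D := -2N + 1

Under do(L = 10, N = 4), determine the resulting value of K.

The joint intervention fixes L = 10, N = 4, removing each variable's own equation.
G = 8 if F >= 6 else 2  [with F=0]  = 2
K = G*N  [with G=2, N=4]  = 8

8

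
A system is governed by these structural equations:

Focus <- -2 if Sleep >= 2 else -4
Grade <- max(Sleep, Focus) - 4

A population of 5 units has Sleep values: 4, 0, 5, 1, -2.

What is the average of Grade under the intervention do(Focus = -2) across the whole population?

Every unit gets Focus=-2 under the intervention. Grade values become 0, -4, 1, -3, -6; E[Grade|do(Focus=-2)] = -2.4.

-2.4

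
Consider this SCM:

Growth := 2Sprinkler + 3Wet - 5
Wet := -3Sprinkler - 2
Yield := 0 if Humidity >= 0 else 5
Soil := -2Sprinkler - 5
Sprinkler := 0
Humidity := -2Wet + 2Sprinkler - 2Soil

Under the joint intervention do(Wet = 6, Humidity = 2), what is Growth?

The joint intervention fixes Wet = 6, Humidity = 2, removing each variable's own equation.
Growth = 2Sprinkler + 3Wet - 5  [with Sprinkler=0, Wet=6]  = 13

13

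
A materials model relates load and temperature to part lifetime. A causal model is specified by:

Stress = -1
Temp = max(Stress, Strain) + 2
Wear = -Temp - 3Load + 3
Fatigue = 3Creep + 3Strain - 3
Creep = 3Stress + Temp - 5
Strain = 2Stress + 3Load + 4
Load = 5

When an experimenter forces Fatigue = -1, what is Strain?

Intervening sets Fatigue = -1 and removes its equation (Fatigue = 3Creep + 3Strain - 3).
Strain is not downstream of the intervention, so its value is determined by the original equations.
Strain = 2Stress + 3Load + 4  [with Stress=-1, Load=5]  = 17

17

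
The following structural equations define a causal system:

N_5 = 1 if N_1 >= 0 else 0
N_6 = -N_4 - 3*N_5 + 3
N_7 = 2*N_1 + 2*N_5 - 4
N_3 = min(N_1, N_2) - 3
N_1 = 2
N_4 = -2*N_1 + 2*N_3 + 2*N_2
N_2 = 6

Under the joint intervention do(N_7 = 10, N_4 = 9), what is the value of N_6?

-9

Setting N_7 = 10, N_4 = 9 by intervention discards those variables' equations.
N_5 = 1 if N_1 >= 0 else 0  [with N_1=2]  = 1
N_6 = -N_4 - 3*N_5 + 3  [with N_4=9, N_5=1]  = -9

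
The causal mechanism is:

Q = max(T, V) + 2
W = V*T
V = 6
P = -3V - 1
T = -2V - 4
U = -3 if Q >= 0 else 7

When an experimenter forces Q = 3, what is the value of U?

do(Q=3) replaces the equation Q = max(T, V) + 2 with the constant Q = 3.
U = -3 if Q >= 0 else 7  [with Q=3]  = -3

-3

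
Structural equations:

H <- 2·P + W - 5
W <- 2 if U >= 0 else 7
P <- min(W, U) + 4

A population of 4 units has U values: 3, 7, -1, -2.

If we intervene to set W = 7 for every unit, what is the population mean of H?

13.5

Under do(W=7), W's equation is replaced by W=7 for every unit. Per-unit H: 16, 24, 8, 6. Mean = 13.5.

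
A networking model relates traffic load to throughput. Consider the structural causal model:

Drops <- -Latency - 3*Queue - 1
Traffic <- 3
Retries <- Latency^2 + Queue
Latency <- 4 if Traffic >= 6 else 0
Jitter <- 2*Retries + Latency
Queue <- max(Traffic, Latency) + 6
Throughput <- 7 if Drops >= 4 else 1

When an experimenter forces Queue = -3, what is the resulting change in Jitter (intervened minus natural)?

The intervention breaks the incoming arrows to Queue: Queue <- max(Traffic, Latency) + 6 no longer applies, and Queue = -3.
Latency = 4 if Traffic >= 6 else 0  [with Traffic=3]  = 0
Retries = Latency^2 + Queue  [with Latency=0, Queue=-3]  = -3
Jitter = 2*Retries + Latency  [with Retries=-3, Latency=0]  = -6
Without intervention: Latency = 4 if Traffic >= 6 else 0  [with Traffic=3]  = 0; Queue = max(Traffic, Latency) + 6  [with Traffic=3, Latency=0]  = 9; Retries = Latency^2 + Queue  [with Latency=0, Queue=9]  = 9; Jitter = 2*Retries + Latency  [with Retries=9, Latency=0]  = 18.
Change = -6 − 18 = -24.

-24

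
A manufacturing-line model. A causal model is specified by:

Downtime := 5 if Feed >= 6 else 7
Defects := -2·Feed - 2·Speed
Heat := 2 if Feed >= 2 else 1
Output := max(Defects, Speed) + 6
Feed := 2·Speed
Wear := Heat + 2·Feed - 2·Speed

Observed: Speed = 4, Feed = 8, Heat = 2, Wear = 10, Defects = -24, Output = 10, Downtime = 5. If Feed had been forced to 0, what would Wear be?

Under do(Feed=0), the mechanism Feed := 2·Speed is discarded; Feed is fixed at 0.
Heat = 2 if Feed >= 2 else 1  [with Feed=0]  = 1
Wear = Heat + 2·Feed - 2·Speed  [with Heat=1, Feed=0, Speed=4]  = -7

-7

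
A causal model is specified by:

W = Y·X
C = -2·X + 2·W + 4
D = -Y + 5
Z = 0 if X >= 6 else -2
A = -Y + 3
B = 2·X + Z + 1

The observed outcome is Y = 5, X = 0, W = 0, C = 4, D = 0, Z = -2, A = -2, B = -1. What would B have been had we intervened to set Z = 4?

Intervening sets Z = 4 and removes its equation (Z = 0 if X >= 6 else -2).
B = 2·X + Z + 1  [with X=0, Z=4]  = 5

5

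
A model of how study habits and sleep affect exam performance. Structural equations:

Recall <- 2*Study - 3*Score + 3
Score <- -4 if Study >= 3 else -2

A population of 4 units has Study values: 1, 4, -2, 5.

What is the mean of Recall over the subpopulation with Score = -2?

Conditioning on Score=-2 selects the 2 unit(s) with Study ∈ {1, -2}. Their Recall values: 11, 5. Mean = 8.

8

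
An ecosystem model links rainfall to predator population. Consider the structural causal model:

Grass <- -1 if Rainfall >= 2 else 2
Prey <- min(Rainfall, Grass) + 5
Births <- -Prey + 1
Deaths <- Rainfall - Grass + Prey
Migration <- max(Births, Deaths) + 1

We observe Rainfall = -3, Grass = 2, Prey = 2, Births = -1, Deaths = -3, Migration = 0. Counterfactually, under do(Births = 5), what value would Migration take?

6

Under do(Births=5), the mechanism Births <- -Prey + 1 is discarded; Births is fixed at 5.
Grass = -1 if Rainfall >= 2 else 2  [with Rainfall=-3]  = 2
Prey = min(Rainfall, Grass) + 5  [with Rainfall=-3, Grass=2]  = 2
Deaths = Rainfall - Grass + Prey  [with Rainfall=-3, Grass=2, Prey=2]  = -3
Migration = max(Births, Deaths) + 1  [with Births=5, Deaths=-3]  = 6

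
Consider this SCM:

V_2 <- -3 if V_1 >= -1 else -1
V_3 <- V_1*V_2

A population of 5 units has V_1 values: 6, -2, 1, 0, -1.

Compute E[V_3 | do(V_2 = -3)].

The intervention sets V_2=-3 in all 5 units regardless of V_1. Recomputing V_3 per unit gives -18, 6, -3, 0, 3; average -2.4.

-2.4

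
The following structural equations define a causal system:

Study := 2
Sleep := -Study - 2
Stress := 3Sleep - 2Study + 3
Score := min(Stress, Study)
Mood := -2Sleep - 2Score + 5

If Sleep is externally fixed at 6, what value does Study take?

Under do(Sleep=6), the mechanism Sleep := -Study - 2 is discarded; Sleep is fixed at 6.
Study is not downstream of the intervention, so its value is determined by the original equations.

2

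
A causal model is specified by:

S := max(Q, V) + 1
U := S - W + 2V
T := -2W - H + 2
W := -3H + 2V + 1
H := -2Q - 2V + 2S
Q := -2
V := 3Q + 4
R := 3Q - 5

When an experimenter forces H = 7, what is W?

-24

Intervening sets H = 7 and removes its equation (H := -2Q - 2V + 2S).
V = 3Q + 4  [with Q=-2]  = -2
W = -3H + 2V + 1  [with H=7, V=-2]  = -24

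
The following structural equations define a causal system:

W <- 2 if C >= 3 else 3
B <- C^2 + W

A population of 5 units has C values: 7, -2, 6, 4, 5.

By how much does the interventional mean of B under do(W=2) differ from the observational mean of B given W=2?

The intervention sets W=2 in all 5 units regardless of C. Recomputing B per unit gives 51, 6, 38, 18, 27; average 28.
Observing W=2 restricts to units where W's equation naturally yields 2: C ∈ {7, 6, 4, 5}. In that subpopulation B = 51, 38, 18, 27, mean 33.5.
Difference = 28 − 33.5 = -5.5.

-5.5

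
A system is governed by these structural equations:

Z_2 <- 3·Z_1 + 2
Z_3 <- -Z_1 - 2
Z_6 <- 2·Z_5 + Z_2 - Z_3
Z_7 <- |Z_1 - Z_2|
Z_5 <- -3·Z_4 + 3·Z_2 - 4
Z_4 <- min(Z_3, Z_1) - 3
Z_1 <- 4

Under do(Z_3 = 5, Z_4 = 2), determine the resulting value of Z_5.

Setting Z_3 = 5, Z_4 = 2 by intervention discards those variables' equations.
Z_2 = 3·Z_1 + 2  [with Z_1=4]  = 14
Z_5 = -3·Z_4 + 3·Z_2 - 4  [with Z_4=2, Z_2=14]  = 32

32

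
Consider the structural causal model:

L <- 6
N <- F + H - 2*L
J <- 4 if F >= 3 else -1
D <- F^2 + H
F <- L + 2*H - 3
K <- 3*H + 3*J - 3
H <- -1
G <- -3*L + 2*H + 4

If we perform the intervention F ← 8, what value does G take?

The intervention breaks the incoming arrows to F: F <- L + 2*H - 3 no longer applies, and F = 8.
Since G is not a descendant of the intervened variable, it is unaffected.
G = -3*L + 2*H + 4  [with L=6, H=-1]  = -16

-16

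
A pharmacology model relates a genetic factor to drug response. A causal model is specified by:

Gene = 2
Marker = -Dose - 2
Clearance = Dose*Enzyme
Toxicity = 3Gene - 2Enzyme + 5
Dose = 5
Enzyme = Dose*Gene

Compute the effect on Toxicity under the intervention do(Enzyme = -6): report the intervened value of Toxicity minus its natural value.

32

do(Enzyme=-6) replaces the equation Enzyme = Dose*Gene with the constant Enzyme = -6.
Toxicity = 3Gene - 2Enzyme + 5  [with Gene=2, Enzyme=-6]  = 23
Without intervention: Enzyme = Dose*Gene  [with Dose=5, Gene=2]  = 10; Toxicity = 3Gene - 2Enzyme + 5  [with Gene=2, Enzyme=10]  = -9.
Change = 23 − (-9) = 32.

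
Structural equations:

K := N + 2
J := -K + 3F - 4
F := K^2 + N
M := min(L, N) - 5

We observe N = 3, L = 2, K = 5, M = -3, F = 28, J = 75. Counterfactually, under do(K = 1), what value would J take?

The intervention breaks the incoming arrows to K: K := N + 2 no longer applies, and K = 1.
F = K^2 + N  [with K=1, N=3]  = 4
J = -K + 3F - 4  [with K=1, F=4]  = 7

7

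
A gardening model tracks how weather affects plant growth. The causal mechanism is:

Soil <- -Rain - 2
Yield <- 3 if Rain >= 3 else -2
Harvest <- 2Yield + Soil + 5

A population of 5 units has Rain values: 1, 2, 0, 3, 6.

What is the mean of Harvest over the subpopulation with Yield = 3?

4.5

E[Harvest|Yield=3] averages over only the 2 units with Yield=3 (Rain = 3, 6): Harvest = 6, 3, mean 4.5.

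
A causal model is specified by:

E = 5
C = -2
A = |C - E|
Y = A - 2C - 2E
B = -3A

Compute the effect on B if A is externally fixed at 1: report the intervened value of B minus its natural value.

18

do(A=1) replaces the equation A = |C - E| with the constant A = 1.
B = -3A  [with A=1]  = -3
Without intervention: A = |C - E|  [with C=-2, E=5]  = 7; B = -3A  [with A=7]  = -21.
Change = -3 − (-21) = 18.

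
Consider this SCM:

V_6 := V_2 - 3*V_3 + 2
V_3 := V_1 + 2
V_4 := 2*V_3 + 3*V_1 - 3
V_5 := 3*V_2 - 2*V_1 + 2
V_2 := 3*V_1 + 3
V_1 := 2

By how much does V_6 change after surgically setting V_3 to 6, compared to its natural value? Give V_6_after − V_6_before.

The intervention breaks the incoming arrows to V_3: V_3 := V_1 + 2 no longer applies, and V_3 = 6.
V_2 = 3*V_1 + 3  [with V_1=2]  = 9
V_6 = V_2 - 3*V_3 + 2  [with V_2=9, V_3=6]  = -7
Without intervention: V_2 = 3*V_1 + 3  [with V_1=2]  = 9; V_3 = V_1 + 2  [with V_1=2]  = 4; V_6 = V_2 - 3*V_3 + 2  [with V_2=9, V_3=4]  = -1.
Change = -7 − (-1) = -6.

-6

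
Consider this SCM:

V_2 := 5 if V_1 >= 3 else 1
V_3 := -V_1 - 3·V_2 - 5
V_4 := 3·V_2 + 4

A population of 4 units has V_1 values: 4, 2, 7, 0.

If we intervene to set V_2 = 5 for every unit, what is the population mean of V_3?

do(V_2=5) breaks V_2's dependence on V_1. With V_2=5 fixed, V_3 across the units is -24, -22, -27, -20, mean -23.25.

-23.25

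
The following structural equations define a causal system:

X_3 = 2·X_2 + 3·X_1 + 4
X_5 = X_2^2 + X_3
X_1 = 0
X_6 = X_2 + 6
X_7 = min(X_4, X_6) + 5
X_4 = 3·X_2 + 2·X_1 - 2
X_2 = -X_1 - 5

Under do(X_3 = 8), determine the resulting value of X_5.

33

do(X_3=8) replaces the equation X_3 = 2·X_2 + 3·X_1 + 4 with the constant X_3 = 8.
X_2 = -X_1 - 5  [with X_1=0]  = -5
X_5 = X_2^2 + X_3  [with X_2=-5, X_3=8]  = 33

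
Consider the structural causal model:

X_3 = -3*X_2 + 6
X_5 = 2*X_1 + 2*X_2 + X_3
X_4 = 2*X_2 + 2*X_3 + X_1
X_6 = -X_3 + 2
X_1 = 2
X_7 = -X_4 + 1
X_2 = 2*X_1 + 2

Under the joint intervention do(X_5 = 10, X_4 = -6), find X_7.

7

Setting X_5 = 10, X_4 = -6 by intervention discards those variables' equations.
X_7 = -X_4 + 1  [with X_4=-6]  = 7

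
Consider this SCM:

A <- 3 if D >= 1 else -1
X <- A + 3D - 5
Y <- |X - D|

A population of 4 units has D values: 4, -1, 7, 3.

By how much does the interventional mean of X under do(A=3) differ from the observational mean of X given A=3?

Every unit gets A=3 under the intervention. X values become 10, -5, 19, 7; E[X|do(A=3)] = 7.75.
E[X|A=3] averages over only the 3 units with A=3 (D = 4, 7, 3): X = 10, 19, 7, mean 12.
Difference = 7.75 − 12 = -4.25.

-4.25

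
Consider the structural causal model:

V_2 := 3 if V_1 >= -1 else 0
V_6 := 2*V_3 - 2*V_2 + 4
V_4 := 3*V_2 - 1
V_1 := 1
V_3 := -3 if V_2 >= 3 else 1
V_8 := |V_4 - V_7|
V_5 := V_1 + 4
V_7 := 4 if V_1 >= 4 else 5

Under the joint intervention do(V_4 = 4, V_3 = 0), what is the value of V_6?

-2

The joint intervention fixes V_4 = 4, V_3 = 0, removing each variable's own equation.
V_2 = 3 if V_1 >= -1 else 0  [with V_1=1]  = 3
V_6 = 2*V_3 - 2*V_2 + 4  [with V_3=0, V_2=3]  = -2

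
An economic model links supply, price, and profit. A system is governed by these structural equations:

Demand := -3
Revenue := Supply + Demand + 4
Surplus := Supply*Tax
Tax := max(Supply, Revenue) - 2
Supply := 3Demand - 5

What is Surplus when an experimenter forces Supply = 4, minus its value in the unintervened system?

-198

do(Supply=4) replaces the equation Supply := 3Demand - 5 with the constant Supply = 4.
Revenue = Supply + Demand + 4  [with Supply=4, Demand=-3]  = 5
Tax = max(Supply, Revenue) - 2  [with Supply=4, Revenue=5]  = 3
Surplus = Supply*Tax  [with Supply=4, Tax=3]  = 12
Without intervention: Supply = 3Demand - 5  [with Demand=-3]  = -14; Revenue = Supply + Demand + 4  [with Supply=-14, Demand=-3]  = -13; Tax = max(Supply, Revenue) - 2  [with Supply=-14, Revenue=-13]  = -15; Surplus = Supply*Tax  [with Supply=-14, Tax=-15]  = 210.
Change = 12 − 210 = -198.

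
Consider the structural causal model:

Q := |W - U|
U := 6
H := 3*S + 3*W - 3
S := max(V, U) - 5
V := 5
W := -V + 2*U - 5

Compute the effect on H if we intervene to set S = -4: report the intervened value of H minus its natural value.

Intervening sets S = -4 and removes its equation (S := max(V, U) - 5).
W = -V + 2*U - 5  [with V=5, U=6]  = 2
H = 3*S + 3*W - 3  [with S=-4, W=2]  = -9
Without intervention: W = -V + 2*U - 5  [with V=5, U=6]  = 2; S = max(V, U) - 5  [with V=5, U=6]  = 1; H = 3*S + 3*W - 3  [with S=1, W=2]  = 6.
Change = -9 − 6 = -15.

-15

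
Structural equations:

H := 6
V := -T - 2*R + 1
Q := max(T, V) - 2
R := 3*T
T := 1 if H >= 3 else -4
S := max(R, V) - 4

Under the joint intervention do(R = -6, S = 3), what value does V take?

12

The joint intervention fixes R = -6, S = 3, removing each variable's own equation.
T = 1 if H >= 3 else -4  [with H=6]  = 1
V = -T - 2*R + 1  [with T=1, R=-6]  = 12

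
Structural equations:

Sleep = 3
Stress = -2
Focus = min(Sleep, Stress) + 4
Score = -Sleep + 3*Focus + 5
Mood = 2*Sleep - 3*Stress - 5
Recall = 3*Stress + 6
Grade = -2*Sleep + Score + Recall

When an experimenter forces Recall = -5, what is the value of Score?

do(Recall=-5) replaces the equation Recall = 3*Stress + 6 with the constant Recall = -5.
No directed path runs from Recall to Score, so Score keeps its natural value.
Focus = min(Sleep, Stress) + 4  [with Sleep=3, Stress=-2]  = 2
Score = -Sleep + 3*Focus + 5  [with Sleep=3, Focus=2]  = 8

8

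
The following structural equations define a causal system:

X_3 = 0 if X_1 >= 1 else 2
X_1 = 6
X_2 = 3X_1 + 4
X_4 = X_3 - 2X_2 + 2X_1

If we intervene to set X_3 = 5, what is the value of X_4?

The intervention breaks the incoming arrows to X_3: X_3 = 0 if X_1 >= 1 else 2 no longer applies, and X_3 = 5.
X_2 = 3X_1 + 4  [with X_1=6]  = 22
X_4 = X_3 - 2X_2 + 2X_1  [with X_3=5, X_2=22, X_1=6]  = -27

-27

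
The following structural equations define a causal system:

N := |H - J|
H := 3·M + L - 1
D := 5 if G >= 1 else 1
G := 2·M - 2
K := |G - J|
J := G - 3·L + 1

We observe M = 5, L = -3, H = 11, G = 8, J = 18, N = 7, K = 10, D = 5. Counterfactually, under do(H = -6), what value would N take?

24

The intervention breaks the incoming arrows to H: H := 3·M + L - 1 no longer applies, and H = -6.
G = 2·M - 2  [with M=5]  = 8
J = G - 3·L + 1  [with G=8, L=-3]  = 18
N = |H - J|  [with H=-6, J=18]  = 24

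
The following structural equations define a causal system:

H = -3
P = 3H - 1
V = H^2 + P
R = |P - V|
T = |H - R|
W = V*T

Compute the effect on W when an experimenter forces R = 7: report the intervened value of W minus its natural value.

2

Under do(R=7), the mechanism R = |P - V| is discarded; R is fixed at 7.
P = 3H - 1  [with H=-3]  = -10
V = H^2 + P  [with H=-3, P=-10]  = -1
T = |H - R|  [with H=-3, R=7]  = 10
W = V*T  [with V=-1, T=10]  = -10
Without intervention: P = 3H - 1  [with H=-3]  = -10; V = H^2 + P  [with H=-3, P=-10]  = -1; R = |P - V|  [with P=-10, V=-1]  = 9; T = |H - R|  [with H=-3, R=9]  = 12; W = V*T  [with V=-1, T=12]  = -12.
Change = -10 − (-12) = 2.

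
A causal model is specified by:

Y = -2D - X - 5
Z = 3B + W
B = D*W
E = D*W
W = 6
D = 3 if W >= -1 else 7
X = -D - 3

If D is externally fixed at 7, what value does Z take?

Under do(D=7), the mechanism D = 3 if W >= -1 else 7 is discarded; D is fixed at 7.
B = D*W  [with D=7, W=6]  = 42
Z = 3B + W  [with B=42, W=6]  = 132

132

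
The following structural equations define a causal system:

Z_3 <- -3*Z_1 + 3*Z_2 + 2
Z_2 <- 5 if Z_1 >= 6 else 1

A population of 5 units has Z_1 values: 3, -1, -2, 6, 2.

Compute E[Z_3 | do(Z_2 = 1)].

0.2

do(Z_2=1) breaks Z_2's dependence on Z_1. With Z_2=1 fixed, Z_3 across the units is -4, 8, 11, -13, -1, mean 0.2.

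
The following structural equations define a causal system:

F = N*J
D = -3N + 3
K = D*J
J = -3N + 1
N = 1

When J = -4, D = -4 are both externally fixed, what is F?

-4

The joint intervention fixes J = -4, D = -4, removing each variable's own equation.
F = N*J  [with N=1, J=-4]  = -4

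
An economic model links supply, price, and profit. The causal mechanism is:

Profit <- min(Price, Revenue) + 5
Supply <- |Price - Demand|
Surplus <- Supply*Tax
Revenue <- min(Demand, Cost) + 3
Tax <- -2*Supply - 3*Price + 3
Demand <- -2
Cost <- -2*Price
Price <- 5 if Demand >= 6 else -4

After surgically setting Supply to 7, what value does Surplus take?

The intervention breaks the incoming arrows to Supply: Supply <- |Price - Demand| no longer applies, and Supply = 7.
Price = 5 if Demand >= 6 else -4  [with Demand=-2]  = -4
Tax = -2*Supply - 3*Price + 3  [with Supply=7, Price=-4]  = 1
Surplus = Supply*Tax  [with Supply=7, Tax=1]  = 7

7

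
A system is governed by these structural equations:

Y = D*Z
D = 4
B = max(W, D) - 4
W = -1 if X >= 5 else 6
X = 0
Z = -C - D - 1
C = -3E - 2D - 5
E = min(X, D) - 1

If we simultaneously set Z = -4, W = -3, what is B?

0

Setting Z = -4, W = -3 by intervention discards those variables' equations.
B = max(W, D) - 4  [with W=-3, D=4]  = 0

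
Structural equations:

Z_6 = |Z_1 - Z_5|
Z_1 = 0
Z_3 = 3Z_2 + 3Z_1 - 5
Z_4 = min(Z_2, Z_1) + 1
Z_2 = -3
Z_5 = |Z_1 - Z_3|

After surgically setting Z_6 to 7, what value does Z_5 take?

14

do(Z_6=7) replaces the equation Z_6 = |Z_1 - Z_5| with the constant Z_6 = 7.
Since Z_5 is not a descendant of the intervened variable, it is unaffected.
Z_3 = 3Z_2 + 3Z_1 - 5  [with Z_2=-3, Z_1=0]  = -14
Z_5 = |Z_1 - Z_3|  [with Z_1=0, Z_3=-14]  = 14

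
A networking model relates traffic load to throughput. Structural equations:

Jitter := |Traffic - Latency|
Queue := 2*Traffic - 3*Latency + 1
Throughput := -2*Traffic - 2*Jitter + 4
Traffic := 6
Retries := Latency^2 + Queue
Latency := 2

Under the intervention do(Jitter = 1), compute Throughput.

-10

The intervention breaks the incoming arrows to Jitter: Jitter := |Traffic - Latency| no longer applies, and Jitter = 1.
Throughput = -2*Traffic - 2*Jitter + 4  [with Traffic=6, Jitter=1]  = -10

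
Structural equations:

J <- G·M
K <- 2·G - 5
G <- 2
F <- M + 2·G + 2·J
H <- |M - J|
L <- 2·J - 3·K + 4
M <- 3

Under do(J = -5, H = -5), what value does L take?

Under do(J = -5, H = -5), each intervened variable's structural equation is replaced by its fixed value.
K = 2·G - 5  [with G=2]  = -1
L = 2·J - 3·K + 4  [with J=-5, K=-1]  = -3

-3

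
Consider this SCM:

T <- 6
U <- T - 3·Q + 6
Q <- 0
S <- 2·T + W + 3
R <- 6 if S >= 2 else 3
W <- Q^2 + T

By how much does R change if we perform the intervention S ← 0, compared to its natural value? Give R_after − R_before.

-3

Intervening sets S = 0 and removes its equation (S <- 2·T + W + 3).
R = 6 if S >= 2 else 3  [with S=0]  = 3
Without intervention: W = Q^2 + T  [with Q=0, T=6]  = 6; S = 2·T + W + 3  [with T=6, W=6]  = 21; R = 6 if S >= 2 else 3  [with S=21]  = 6.
Change = 3 − 6 = -3.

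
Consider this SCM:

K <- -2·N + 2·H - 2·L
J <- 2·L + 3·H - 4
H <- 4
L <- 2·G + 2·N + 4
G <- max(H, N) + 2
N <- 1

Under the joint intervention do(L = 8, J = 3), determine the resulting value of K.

-10

Setting L = 8, J = 3 by intervention discards those variables' equations.
K = -2·N + 2·H - 2·L  [with N=1, H=4, L=8]  = -10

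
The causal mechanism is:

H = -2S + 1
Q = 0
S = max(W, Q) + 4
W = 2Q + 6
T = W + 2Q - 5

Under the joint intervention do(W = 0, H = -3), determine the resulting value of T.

-5

Under do(W = 0, H = -3), each intervened variable's structural equation is replaced by its fixed value.
T = W + 2Q - 5  [with W=0, Q=0]  = -5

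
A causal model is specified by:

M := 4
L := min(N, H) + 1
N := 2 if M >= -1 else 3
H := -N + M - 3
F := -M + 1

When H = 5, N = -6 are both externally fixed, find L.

-5

The joint intervention fixes H = 5, N = -6, removing each variable's own equation.
L = min(N, H) + 1  [with N=-6, H=5]  = -5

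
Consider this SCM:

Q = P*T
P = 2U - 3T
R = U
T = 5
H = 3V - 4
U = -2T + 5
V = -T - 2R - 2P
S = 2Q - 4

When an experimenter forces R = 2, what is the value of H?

Under do(R=2), the mechanism R = U is discarded; R is fixed at 2.
U = -2T + 5  [with T=5]  = -5
P = 2U - 3T  [with U=-5, T=5]  = -25
V = -T - 2R - 2P  [with T=5, R=2, P=-25]  = 41
H = 3V - 4  [with V=41]  = 119

119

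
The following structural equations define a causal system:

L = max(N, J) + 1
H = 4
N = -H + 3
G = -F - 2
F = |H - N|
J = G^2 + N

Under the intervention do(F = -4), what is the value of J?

3

do(F=-4) replaces the equation F = |H - N| with the constant F = -4.
N = -H + 3  [with H=4]  = -1
G = -F - 2  [with F=-4]  = 2
J = G^2 + N  [with G=2, N=-1]  = 3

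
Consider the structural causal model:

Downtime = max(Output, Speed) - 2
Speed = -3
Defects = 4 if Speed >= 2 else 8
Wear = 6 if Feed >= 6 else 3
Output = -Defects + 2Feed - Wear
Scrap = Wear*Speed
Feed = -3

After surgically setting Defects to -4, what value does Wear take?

Under do(Defects=-4), the mechanism Defects = 4 if Speed >= 2 else 8 is discarded; Defects is fixed at -4.
Since Wear is not a descendant of the intervened variable, it is unaffected.
Wear = 6 if Feed >= 6 else 3  [with Feed=-3]  = 3

3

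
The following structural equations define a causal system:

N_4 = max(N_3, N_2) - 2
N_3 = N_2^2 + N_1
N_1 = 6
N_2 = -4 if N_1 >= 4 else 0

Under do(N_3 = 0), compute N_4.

-2

The intervention breaks the incoming arrows to N_3: N_3 = N_2^2 + N_1 no longer applies, and N_3 = 0.
N_2 = -4 if N_1 >= 4 else 0  [with N_1=6]  = -4
N_4 = max(N_3, N_2) - 2  [with N_3=0, N_2=-4]  = -2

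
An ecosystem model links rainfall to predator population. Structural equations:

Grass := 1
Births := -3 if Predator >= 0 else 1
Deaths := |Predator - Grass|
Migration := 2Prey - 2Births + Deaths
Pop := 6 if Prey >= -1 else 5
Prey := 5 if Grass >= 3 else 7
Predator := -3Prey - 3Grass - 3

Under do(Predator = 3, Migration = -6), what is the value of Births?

Setting Predator = 3, Migration = -6 by intervention discards those variables' equations.
Births = -3 if Predator >= 0 else 1  [with Predator=3]  = -3

-3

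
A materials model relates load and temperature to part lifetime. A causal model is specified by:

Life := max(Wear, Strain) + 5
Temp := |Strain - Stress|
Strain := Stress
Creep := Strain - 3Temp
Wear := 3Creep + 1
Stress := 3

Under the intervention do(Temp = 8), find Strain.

3

Under do(Temp=8), the mechanism Temp := |Strain - Stress| is discarded; Temp is fixed at 8.
Since Strain is not a descendant of the intervened variable, it is unaffected.
Strain = Stress  [with Stress=3]  = 3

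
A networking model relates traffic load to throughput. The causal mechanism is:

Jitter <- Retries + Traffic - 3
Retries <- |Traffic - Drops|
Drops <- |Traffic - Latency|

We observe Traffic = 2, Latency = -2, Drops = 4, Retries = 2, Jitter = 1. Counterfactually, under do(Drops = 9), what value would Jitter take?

do(Drops=9) replaces the equation Drops <- |Traffic - Latency| with the constant Drops = 9.
Retries = |Traffic - Drops|  [with Traffic=2, Drops=9]  = 7
Jitter = Retries + Traffic - 3  [with Retries=7, Traffic=2]  = 6

6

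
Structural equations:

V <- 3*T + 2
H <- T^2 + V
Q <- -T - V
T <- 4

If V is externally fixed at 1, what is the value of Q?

-5

Under do(V=1), the mechanism V <- 3*T + 2 is discarded; V is fixed at 1.
Q = -T - V  [with T=4, V=1]  = -5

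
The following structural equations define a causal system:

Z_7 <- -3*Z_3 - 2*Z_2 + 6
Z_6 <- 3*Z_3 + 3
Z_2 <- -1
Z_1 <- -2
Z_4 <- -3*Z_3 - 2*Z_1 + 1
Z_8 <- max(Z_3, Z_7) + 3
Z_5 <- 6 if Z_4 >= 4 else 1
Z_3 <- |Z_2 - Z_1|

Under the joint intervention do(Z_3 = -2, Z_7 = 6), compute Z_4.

The joint intervention fixes Z_3 = -2, Z_7 = 6, removing each variable's own equation.
Z_4 = -3*Z_3 - 2*Z_1 + 1  [with Z_3=-2, Z_1=-2]  = 11

11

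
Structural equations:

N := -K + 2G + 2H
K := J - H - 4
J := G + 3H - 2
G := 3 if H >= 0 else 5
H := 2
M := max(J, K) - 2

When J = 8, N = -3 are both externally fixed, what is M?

6

The joint intervention fixes J = 8, N = -3, removing each variable's own equation.
K = J - H - 4  [with J=8, H=2]  = 2
M = max(J, K) - 2  [with J=8, K=2]  = 6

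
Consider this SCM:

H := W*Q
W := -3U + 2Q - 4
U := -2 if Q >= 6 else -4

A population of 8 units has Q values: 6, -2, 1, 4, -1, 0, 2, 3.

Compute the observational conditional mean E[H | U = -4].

E[H|U=-4] averages over only the 7 units with U=-4 (Q = -2, 1, 4, -1, 0, 2, 3): H = -8, 10, 64, -6, 0, 24, 42, mean 18.

18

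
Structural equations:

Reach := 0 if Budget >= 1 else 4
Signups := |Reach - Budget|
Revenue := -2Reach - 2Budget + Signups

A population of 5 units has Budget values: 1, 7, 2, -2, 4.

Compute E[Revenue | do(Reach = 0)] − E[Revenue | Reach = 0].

1.9

Every unit gets Reach=0 under the intervention. Revenue values become -1, -7, -2, 6, -4; E[Revenue|do(Reach=0)] = -1.6.
Conditioning on Reach=0 selects the 4 unit(s) with Budget ∈ {1, 7, 2, 4}. Their Revenue values: -1, -7, -2, -4. Mean = -3.5.
Difference = -1.6 − (-3.5) = 1.9.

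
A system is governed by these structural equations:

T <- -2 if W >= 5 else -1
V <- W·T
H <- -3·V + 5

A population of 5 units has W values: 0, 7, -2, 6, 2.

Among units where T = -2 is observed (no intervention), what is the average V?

Conditioning on T=-2 selects the 2 unit(s) with W ∈ {7, 6}. Their V values: -14, -12. Mean = -13.

-13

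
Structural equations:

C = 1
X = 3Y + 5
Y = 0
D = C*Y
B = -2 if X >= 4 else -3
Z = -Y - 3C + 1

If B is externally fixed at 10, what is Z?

do(B=10) replaces the equation B = -2 if X >= 4 else -3 with the constant B = 10.
Z is not downstream of the intervention, so its value is determined by the original equations.
Z = -Y - 3C + 1  [with Y=0, C=1]  = -2

-2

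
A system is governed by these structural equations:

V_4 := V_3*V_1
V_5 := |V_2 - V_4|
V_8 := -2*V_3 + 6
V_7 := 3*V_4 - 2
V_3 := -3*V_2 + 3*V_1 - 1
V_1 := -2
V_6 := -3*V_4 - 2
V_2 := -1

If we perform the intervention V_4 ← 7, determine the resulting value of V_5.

8

Intervening sets V_4 = 7 and removes its equation (V_4 := V_3*V_1).
V_5 = |V_2 - V_4|  [with V_2=-1, V_4=7]  = 8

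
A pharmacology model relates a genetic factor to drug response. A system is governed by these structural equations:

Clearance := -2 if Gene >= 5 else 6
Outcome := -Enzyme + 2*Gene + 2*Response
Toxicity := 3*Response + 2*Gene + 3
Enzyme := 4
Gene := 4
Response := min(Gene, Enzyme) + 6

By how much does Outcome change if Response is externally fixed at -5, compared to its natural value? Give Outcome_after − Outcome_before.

The intervention breaks the incoming arrows to Response: Response := min(Gene, Enzyme) + 6 no longer applies, and Response = -5.
Outcome = -Enzyme + 2*Gene + 2*Response  [with Enzyme=4, Gene=4, Response=-5]  = -6
Without intervention: Response = min(Gene, Enzyme) + 6  [with Gene=4, Enzyme=4]  = 10; Outcome = -Enzyme + 2*Gene + 2*Response  [with Enzyme=4, Gene=4, Response=10]  = 24.
Change = -6 − 24 = -30.

-30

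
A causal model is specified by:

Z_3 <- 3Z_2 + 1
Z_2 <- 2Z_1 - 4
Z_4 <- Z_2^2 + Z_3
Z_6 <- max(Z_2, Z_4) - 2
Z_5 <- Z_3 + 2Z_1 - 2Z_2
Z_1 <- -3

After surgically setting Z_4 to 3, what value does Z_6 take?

Under do(Z_4=3), the mechanism Z_4 <- Z_2^2 + Z_3 is discarded; Z_4 is fixed at 3.
Z_2 = 2Z_1 - 4  [with Z_1=-3]  = -10
Z_6 = max(Z_2, Z_4) - 2  [with Z_2=-10, Z_4=3]  = 1

1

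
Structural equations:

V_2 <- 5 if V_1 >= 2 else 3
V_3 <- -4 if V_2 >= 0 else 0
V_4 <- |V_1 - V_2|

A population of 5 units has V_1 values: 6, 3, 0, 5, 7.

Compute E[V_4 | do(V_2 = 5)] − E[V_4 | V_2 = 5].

0.75

The intervention sets V_2=5 in all 5 units regardless of V_1. Recomputing V_4 per unit gives 1, 2, 5, 0, 2; average 2.
E[V_4|V_2=5] averages over only the 4 units with V_2=5 (V_1 = 6, 3, 5, 7): V_4 = 1, 2, 0, 2, mean 1.25.
Difference = 2 − 1.25 = 0.75.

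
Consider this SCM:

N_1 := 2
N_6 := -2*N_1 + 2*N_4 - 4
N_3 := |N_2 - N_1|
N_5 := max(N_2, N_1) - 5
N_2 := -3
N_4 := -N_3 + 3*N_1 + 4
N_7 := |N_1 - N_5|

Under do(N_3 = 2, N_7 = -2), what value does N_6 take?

Under do(N_3 = 2, N_7 = -2), each intervened variable's structural equation is replaced by its fixed value.
N_4 = -N_3 + 3*N_1 + 4  [with N_3=2, N_1=2]  = 8
N_6 = -2*N_1 + 2*N_4 - 4  [with N_1=2, N_4=8]  = 8

8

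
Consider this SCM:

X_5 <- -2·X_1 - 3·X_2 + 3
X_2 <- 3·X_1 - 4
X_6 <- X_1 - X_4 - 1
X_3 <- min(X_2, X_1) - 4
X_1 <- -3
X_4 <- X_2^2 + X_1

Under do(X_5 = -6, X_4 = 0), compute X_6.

-4

Setting X_5 = -6, X_4 = 0 by intervention discards those variables' equations.
X_6 = X_1 - X_4 - 1  [with X_1=-3, X_4=0]  = -4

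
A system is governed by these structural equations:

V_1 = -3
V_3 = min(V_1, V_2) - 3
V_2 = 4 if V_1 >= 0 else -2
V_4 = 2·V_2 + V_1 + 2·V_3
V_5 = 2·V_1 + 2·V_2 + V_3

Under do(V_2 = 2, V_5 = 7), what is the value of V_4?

The joint intervention fixes V_2 = 2, V_5 = 7, removing each variable's own equation.
V_3 = min(V_1, V_2) - 3  [with V_1=-3, V_2=2]  = -6
V_4 = 2·V_2 + V_1 + 2·V_3  [with V_2=2, V_1=-3, V_3=-6]  = -11

-11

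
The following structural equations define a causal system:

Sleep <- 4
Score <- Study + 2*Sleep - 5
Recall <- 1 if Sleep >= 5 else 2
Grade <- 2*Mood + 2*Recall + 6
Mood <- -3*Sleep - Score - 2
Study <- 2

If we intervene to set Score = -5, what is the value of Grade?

-8

The intervention breaks the incoming arrows to Score: Score <- Study + 2*Sleep - 5 no longer applies, and Score = -5.
Mood = -3*Sleep - Score - 2  [with Sleep=4, Score=-5]  = -9
Recall = 1 if Sleep >= 5 else 2  [with Sleep=4]  = 2
Grade = 2*Mood + 2*Recall + 6  [with Mood=-9, Recall=2]  = -8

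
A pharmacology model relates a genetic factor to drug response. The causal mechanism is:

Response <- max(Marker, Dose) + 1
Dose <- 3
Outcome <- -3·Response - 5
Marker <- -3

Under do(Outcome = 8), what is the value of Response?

Under do(Outcome=8), the mechanism Outcome <- -3·Response - 5 is discarded; Outcome is fixed at 8.
Since Response is not a descendant of the intervened variable, it is unaffected.
Response = max(Marker, Dose) + 1  [with Marker=-3, Dose=3]  = 4

4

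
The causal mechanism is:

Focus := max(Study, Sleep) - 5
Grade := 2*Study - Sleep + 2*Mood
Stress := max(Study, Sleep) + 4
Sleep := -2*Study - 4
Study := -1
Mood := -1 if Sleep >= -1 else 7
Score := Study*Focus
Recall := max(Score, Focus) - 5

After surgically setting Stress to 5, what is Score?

do(Stress=5) replaces the equation Stress := max(Study, Sleep) + 4 with the constant Stress = 5.
Score is not downstream of the intervention, so its value is determined by the original equations.
Sleep = -2*Study - 4  [with Study=-1]  = -2
Focus = max(Study, Sleep) - 5  [with Study=-1, Sleep=-2]  = -6
Score = Study*Focus  [with Study=-1, Focus=-6]  = 6

6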